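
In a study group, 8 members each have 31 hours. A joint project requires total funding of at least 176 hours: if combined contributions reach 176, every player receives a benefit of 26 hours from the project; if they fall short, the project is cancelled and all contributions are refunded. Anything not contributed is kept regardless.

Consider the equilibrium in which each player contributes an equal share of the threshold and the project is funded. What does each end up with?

35 hours

Equal share of the threshold: 176/8 = 22.
At this profile no one gains by cutting their contribution: any cut drops the total below 176, the project is cancelled, contributions are refunded, and the deviator ends with 31, which is less than 31 − 22 + 26 = 35. Contributing more than 22 just wastes the excess. So contributing exactly 22 is a best response.
Each player's payoff: 31 − 22 + 26 = 35.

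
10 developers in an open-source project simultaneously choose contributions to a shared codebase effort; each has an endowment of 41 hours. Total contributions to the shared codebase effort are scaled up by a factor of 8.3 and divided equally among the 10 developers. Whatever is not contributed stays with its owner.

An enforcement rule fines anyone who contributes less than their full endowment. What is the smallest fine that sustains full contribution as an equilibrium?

6.97 hours

Given the others contribute fully, the best deviation is to contribute 0 (any partial contribution still incurs the fine and gives up units whose private return 0.8300 is below 1).
Deviating from 41 to 0 saves 41 hours but forfeits the deviator's share of the drop in the shared codebase effort: 8.3/10 × 41 = 34.03.
So the deviation gain is 41 − 34.03 = 6.97, and the fine must be at least 6.97 hours to wipe it out.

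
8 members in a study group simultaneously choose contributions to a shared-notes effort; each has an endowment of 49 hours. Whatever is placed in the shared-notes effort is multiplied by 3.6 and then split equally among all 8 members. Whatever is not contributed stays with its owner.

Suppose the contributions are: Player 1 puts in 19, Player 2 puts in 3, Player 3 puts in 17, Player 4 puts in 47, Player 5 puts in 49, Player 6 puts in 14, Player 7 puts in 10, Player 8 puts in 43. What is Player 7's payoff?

Total contributed: 19 + 3 + 17 + 47 + 49 + 14 + 10 + 43 = 202.
Each receives 3.6 × 202 / 8 = 90.90 from the shared-notes effort.
Player 7 keeps 49 − 10 = 39, so Player 7's payoff is 39 + 90.90 = 129.90.

129.90 hours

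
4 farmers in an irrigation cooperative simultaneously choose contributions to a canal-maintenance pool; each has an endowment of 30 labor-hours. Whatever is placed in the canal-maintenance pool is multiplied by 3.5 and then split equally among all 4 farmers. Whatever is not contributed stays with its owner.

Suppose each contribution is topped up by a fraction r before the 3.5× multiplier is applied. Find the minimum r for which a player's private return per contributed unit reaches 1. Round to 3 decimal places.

0.143

With matching at rate r, one contributed unit becomes (1 + r) in the canal-maintenance pool and returns 3.5 × (1 + r) / 4 to the contributor.
Setting this equal to 1: 1 + r = 4/3.5 = 1.1429.
So the minimum matching rate is r = 1.1429 − 1 = 0.143.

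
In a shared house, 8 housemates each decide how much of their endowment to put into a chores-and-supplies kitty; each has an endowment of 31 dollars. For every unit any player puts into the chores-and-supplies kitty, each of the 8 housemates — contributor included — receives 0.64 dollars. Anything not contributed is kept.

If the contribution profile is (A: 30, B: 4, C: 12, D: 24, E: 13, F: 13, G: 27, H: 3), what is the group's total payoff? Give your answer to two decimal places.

767.12 dollars

Total contributed: 30 + 4 + 12 + 24 + 13 + 13 + 27 + 3 = 126; total kept: 8 × 31 − 126 = 122.
The chores-and-supplies kitty pays out 0.64 × 8 × 126 = 645.12 in aggregate.
Group total = 122 + 645.12 = 767.12.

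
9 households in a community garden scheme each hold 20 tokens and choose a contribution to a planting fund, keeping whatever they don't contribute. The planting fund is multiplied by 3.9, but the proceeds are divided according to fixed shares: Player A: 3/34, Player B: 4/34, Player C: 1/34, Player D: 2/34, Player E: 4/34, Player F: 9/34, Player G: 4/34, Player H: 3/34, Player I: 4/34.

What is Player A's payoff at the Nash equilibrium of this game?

A player with share s gets back 3.9·s per unit contributed, so full contribution is dominant for anyone with s > 1/3.9 = 0.2564 and zero contribution is dominant for anyone below.
The only share above 0.2564 is Player F's 9/34, contributing 20; the remaining 8 contribute 0. Total contributed: 20.
Player A keeps 20 and receives 3.9 × 20 × 3/34 = 6.88 from the planting fund, for a payoff of 26.88.

26.88 tokens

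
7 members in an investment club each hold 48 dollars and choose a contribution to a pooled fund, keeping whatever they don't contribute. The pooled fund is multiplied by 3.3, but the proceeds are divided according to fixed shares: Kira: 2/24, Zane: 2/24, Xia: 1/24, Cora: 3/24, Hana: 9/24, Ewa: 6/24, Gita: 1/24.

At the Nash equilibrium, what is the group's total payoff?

A player with share s gets back 3.3·s per unit contributed, so full contribution is dominant for anyone with s > 1/3.3 = 0.3030 and zero contribution is dominant for anyone below.
The only share above 0.3030 is Hana's 9/24, contributing 48; the remaining 6 contribute 0. Total contributed: 48.
The pooled fund pays out 3.3 × 48 = 158.40 in total (split across the unequal shares, but the aggregate is all that matters for the group sum).
The 6 free-riders keep 48 each, adding 288. Group total = 288 + 158.40 = 446.40.

446.40 dollars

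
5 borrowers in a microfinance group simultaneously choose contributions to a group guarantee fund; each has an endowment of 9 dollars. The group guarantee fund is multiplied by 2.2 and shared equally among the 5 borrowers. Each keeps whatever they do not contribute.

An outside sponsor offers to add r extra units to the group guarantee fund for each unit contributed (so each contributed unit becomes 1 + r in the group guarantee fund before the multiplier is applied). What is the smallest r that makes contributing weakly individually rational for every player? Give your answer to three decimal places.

With matching at rate r, one contributed unit becomes (1 + r) in the group guarantee fund and returns 2.2 × (1 + r) / 5 to the contributor.
Setting this equal to 1: 1 + r = 5/2.2 = 2.2727.
So the minimum matching rate is r = 2.2727 − 1 = 1.273.

1.273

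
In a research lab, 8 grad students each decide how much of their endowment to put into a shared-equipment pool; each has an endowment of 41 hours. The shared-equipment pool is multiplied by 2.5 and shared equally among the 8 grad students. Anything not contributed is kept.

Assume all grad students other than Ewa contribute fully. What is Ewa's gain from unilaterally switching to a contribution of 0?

28.19 hours

Switching from a contribution of 41 to 0 lets Ewa keep an extra 41 hours, but lowers the shared-equipment pool by 41, which costs Ewa their own share of that drop: 2.5/8 × 41 = 12.81.
Net gain = 41 − 12.81 = 28.19. The private return per contributed unit (0.3125) is below 1, so free-riding is indeed the best response regardless of what the others do.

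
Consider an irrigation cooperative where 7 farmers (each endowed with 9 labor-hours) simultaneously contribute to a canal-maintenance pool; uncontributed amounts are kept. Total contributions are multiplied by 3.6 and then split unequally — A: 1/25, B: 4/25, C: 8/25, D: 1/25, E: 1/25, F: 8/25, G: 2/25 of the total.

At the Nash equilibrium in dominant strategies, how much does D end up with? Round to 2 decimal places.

For player j, contributing a unit is worthwhile iff 3.6 × (j's share) ≥ 1, i.e. iff j's share is at least 0.2778.
C and F clear that bar, contributing 9 each; the remaining 5 contribute 0. Total contributed: 18.
D keeps 9 and receives 3.6 × 18 × 1/25 = 2.59 from the canal-maintenance pool, for a payoff of 11.59.

11.59 labor-hours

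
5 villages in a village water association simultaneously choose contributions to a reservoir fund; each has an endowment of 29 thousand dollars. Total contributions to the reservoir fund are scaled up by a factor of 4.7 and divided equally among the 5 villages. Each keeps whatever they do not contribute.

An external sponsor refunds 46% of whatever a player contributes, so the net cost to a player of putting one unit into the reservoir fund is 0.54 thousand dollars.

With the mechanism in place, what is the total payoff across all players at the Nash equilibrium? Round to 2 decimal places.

748.20 thousand dollars

The effective private return per unit is now (4.7/5) / 0.54 = 1.7407 > 1, so every player's dominant strategy flips to full contribution.
So the Nash equilibrium is full contribution by all 5; the group earns 5 × (29 × 0.46 + 4.7 × 29) = 748.20.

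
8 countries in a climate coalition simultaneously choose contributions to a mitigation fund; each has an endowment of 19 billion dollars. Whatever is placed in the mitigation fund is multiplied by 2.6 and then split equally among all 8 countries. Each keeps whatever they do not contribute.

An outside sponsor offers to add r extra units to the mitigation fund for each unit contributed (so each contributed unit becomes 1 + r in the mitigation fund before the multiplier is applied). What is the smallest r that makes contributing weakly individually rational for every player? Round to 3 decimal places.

With matching at rate r, one contributed unit becomes (1 + r) in the mitigation fund and returns 2.6 × (1 + r) / 8 to the contributor.
Setting this equal to 1: 1 + r = 8/2.6 = 3.0769.
So the minimum matching rate is r = 3.0769 − 1 = 2.077.

2.077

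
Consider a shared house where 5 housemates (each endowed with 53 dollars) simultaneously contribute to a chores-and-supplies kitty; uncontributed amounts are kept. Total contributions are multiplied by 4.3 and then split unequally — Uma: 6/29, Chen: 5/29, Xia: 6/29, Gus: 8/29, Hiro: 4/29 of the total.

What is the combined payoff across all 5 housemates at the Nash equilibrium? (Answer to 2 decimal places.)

439.90 dollars

Each unit j contributes comes back to j as 4.3 × (j's share), so j prefers to contribute only if that share exceeds 1/4.3 = 0.2326; otherwise keeping the unit dominates.
The only share above 0.2326 is Gus's 8/29, contributing 53; the remaining 4 contribute 0. Total contributed: 53.
The chores-and-supplies kitty pays out 4.3 × 53 = 227.90 in total (split across the unequal shares, but the aggregate is all that matters for the group sum).
The 4 free-riders keep 53 each, adding 212. Group total = 212 + 227.90 = 439.90.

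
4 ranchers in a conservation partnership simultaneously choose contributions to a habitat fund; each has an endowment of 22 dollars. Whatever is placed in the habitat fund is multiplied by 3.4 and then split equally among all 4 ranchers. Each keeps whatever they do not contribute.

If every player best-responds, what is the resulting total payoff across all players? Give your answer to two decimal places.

Each contributed unit returns 3.4/4 = 0.8500 to its contributor — below 1 — so contributing 0 is dominant for every player. At the Nash equilibrium everyone keeps their 22, and the group total is 4 × 22 = 88.

88.00 dollars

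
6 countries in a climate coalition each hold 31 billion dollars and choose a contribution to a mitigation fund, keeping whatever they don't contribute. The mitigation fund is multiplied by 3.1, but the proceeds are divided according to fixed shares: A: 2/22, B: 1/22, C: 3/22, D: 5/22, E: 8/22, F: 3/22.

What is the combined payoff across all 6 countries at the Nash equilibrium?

For player j, contributing a unit is worthwhile iff 3.1 × (j's share) ≥ 1, i.e. iff j's share is at least 0.3226.
E alone (share 8/22) is above the threshold, contributing 31; the remaining 5 contribute 0. Total contributed: 31.
The mitigation fund pays out 3.1 × 31 = 96.10 in total (split across the unequal shares, but the aggregate is all that matters for the group sum).
The 5 free-riders keep 31 each, adding 155. Group total = 155 + 96.10 = 251.10.

251.10 billion dollars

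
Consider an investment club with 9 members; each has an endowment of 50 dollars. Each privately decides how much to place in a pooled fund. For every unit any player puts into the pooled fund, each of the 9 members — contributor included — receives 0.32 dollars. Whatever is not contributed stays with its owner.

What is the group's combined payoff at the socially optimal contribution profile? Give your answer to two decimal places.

Each contributed unit returns 2.880 to the group as a whole (0.32 to each of 9 players), which exceeds 1, so the social optimum is full contribution: group total = 2.880 × 450 = 1296.00.

1296.00 dollars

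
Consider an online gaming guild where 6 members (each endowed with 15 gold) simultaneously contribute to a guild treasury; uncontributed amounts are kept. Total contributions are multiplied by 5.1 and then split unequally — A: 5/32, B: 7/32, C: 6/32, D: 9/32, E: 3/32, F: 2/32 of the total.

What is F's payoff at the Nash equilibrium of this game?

A player with share s gets back 5.1·s per unit contributed, so full contribution is dominant for anyone with s > 1/5.1 = 0.1961 and zero contribution is dominant for anyone below.
The shares above 0.1961 belong to B and D, contributing 15 each; the remaining 4 contribute 0. Total contributed: 30.
F keeps 15 and receives 5.1 × 30 × 2/32 = 9.56 from the guild treasury, for a payoff of 24.56.

24.56 gold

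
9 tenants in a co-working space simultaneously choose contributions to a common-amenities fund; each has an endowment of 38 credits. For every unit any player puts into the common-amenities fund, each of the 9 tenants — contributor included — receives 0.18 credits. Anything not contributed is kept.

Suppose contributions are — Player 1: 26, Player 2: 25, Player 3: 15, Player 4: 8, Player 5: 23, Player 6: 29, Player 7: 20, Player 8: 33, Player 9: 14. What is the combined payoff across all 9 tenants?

461.66 credits

Total contributed: 26 + 25 + 15 + 8 + 23 + 29 + 20 + 33 + 14 = 193; total kept: 9 × 38 − 193 = 149.
The common-amenities fund pays out 0.18 × 9 × 193 = 312.66 in aggregate.
Group total = 149 + 312.66 = 461.66.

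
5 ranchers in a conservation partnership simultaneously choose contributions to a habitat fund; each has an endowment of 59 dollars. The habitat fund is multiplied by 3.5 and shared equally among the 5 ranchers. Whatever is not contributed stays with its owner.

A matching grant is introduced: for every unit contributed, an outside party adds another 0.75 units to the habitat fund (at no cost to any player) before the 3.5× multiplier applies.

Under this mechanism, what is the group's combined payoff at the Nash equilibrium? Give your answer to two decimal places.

With the mechanism, a contributed unit returns 3.5 × 1.75 / 5 = 1.2250 per unit of net cost to the contributor — now above 1 — so contributing fully is weakly dominant for every player.
So the Nash equilibrium is full contribution by all 5; the group earns 3.5 × 1.75 × 295 = 1806.88.

1806.88 dollars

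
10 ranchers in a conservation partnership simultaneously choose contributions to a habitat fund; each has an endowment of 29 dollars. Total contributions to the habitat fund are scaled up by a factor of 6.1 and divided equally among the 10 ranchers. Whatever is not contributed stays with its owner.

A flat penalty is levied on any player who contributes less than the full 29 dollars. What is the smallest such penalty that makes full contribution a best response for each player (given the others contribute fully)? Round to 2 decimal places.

Given the others contribute fully, the best deviation is to contribute 0 (any partial contribution still incurs the fine and gives up units whose private return 0.6100 is below 1).
Deviating from 29 to 0 saves 29 dollars but forfeits the deviator's share of the drop in the habitat fund: 6.1/10 × 29 = 17.69.
So the deviation gain is 29 − 17.69 = 11.31, and the fine must be at least 11.31 dollars to wipe it out.

11.31 dollars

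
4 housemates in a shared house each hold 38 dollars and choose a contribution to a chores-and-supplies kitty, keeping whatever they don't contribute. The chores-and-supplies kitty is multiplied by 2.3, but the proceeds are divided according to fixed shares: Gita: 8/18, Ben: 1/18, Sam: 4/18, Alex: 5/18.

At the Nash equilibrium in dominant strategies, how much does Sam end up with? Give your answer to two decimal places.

A player with share s gets back 2.3·s per unit contributed, so full contribution is dominant for anyone with s > 1/2.3 = 0.4348 and zero contribution is dominant for anyone below.
Only Gita (8/18) clears that bar, contributing 38; the remaining 3 contribute 0. Total contributed: 38.
Sam keeps 38 and receives 2.3 × 38 × 4/18 = 19.42 from the chores-and-supplies kitty, for a payoff of 57.42.

57.42 dollars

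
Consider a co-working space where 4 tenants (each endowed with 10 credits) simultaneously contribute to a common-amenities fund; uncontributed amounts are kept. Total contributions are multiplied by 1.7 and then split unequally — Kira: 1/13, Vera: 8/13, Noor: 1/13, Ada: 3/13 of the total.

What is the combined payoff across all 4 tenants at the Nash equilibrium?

A player with share s gets back 1.7·s per unit contributed, so full contribution is dominant for anyone with s > 1/1.7 = 0.5882 and zero contribution is dominant for anyone below.
Vera alone (share 8/13) is above the threshold, contributing 10; the remaining 3 contribute 0. Total contributed: 10.
The common-amenities fund pays out 1.7 × 10 = 17.00 in total (split across the unequal shares, but the aggregate is all that matters for the group sum).
The 3 free-riders keep 10 each, adding 30. Group total = 30 + 17.00 = 47.00.

47.00 credits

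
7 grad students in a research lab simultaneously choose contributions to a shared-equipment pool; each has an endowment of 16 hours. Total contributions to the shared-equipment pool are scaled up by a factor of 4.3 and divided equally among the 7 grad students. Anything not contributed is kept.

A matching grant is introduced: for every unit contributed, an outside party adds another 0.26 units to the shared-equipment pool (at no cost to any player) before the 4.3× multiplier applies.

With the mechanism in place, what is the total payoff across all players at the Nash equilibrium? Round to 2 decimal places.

The effective private return is 4.3 × 1.26 / 7 = 0.7740, which is still under 1, so the mechanism doesn't change anyone's dominant strategy: zero contribution.
Everyone keeps their endowment and the group total is 7 × 16 = 112.

112.00 hours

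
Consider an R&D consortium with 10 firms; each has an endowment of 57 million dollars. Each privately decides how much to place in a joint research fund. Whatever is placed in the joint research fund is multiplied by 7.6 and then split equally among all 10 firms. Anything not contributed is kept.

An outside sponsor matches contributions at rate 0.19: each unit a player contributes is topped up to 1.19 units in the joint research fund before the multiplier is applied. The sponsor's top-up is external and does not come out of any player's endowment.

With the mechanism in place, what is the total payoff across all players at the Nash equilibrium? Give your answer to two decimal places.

With the mechanism, a contributed unit returns 7.6 × 1.19 / 10 = 0.9044 per unit of net cost — still below 1 — so contributing 0 remains dominant for every player.
At the Nash equilibrium no one contributes; group total payoff = 10 × 57 = 570.

570.00 million dollars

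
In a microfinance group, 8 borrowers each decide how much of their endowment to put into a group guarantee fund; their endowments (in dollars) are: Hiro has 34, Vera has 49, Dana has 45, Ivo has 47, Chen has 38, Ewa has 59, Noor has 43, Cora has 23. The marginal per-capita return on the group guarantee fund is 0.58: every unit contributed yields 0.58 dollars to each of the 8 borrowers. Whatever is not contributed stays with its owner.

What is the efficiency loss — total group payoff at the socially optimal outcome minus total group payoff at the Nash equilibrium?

The private return per contributed unit is 0.58 < 1 for everyone, so the Nash equilibrium is zero contribution and the group total is Σ E_j = 34 + 49 + 45 + 47 + 38 + 59 + 43 + 23 = 338.
Each contributed unit returns 4.640 to the group, so the social optimum is full contribution by everyone: group total = 4.640 × 338 = 1568.32.
Efficiency loss = (4.640 − 1) × 338 = 1230.32.

1230.32 dollars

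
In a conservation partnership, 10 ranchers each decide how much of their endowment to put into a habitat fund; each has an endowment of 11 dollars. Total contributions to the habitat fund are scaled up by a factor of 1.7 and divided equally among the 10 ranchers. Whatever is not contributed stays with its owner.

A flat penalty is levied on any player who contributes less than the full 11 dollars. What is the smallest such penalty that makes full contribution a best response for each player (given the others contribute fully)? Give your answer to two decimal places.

Given the others contribute fully, the best deviation is to contribute 0 (any partial contribution still incurs the fine and gives up units whose private return 0.1700 is below 1).
Deviating from 11 to 0 saves 11 dollars but forfeits the deviator's share of the drop in the habitat fund: 1.7/10 × 11 = 1.87.
So the deviation gain is 11 − 1.87 = 9.13, and the fine must be at least 9.13 dollars to wipe it out.

9.13 dollars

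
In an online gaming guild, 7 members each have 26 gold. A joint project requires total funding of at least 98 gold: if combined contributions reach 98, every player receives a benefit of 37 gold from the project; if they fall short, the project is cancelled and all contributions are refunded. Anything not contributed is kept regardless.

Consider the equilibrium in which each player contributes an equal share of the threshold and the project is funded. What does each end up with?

49 gold

Equal share of the threshold: 98/7 = 14.
At this profile no one gains by cutting their contribution: any cut drops the total below 98, the project is cancelled, contributions are refunded, and the deviator ends with 26, which is less than 26 − 14 + 37 = 49. Contributing more than 14 just wastes the excess. So contributing exactly 14 is a best response.
Each player's payoff: 26 − 14 + 37 = 49.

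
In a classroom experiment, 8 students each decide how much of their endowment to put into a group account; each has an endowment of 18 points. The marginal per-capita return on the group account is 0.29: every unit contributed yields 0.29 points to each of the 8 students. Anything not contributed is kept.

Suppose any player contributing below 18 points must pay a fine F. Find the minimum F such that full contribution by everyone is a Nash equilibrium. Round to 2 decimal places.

Given the others contribute fully, the best deviation is to contribute 0 (any partial contribution still incurs the fine and gives up units whose private return 0.29 is below 1).
Deviating from 18 to 0 saves 18 points but forfeits the deviator's share of the drop in the group account: 0.29 × 18 = 5.22.
So the deviation gain is 18 − 5.22 = 12.78, and the fine must be at least 12.78 points to wipe it out.

12.78 points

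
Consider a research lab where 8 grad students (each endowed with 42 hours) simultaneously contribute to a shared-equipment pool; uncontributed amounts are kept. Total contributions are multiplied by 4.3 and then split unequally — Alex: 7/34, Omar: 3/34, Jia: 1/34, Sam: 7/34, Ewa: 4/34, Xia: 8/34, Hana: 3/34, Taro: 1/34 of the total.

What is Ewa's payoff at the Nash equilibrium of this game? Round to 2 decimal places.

For player j, contributing a unit is worthwhile iff 4.3 × (j's share) ≥ 1, i.e. iff j's share is at least 0.2326.
The only share above 0.2326 is Xia's 8/34, contributing 42; the remaining 7 contribute 0. Total contributed: 42.
Ewa keeps 42 and receives 4.3 × 42 × 4/34 = 21.25 from the shared-equipment pool, for a payoff of 63.25.

63.25 hours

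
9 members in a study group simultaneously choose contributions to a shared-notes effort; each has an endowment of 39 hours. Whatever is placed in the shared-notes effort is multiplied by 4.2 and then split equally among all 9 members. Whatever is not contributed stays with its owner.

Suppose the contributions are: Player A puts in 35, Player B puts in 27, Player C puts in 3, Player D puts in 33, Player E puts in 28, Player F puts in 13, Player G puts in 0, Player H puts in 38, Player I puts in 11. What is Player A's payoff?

Total contributed: 35 + 27 + 3 + 33 + 28 + 13 + 0 + 38 + 11 = 188.
Each receives 4.2 × 188 / 9 = 87.73 from the shared-notes effort.
Player A keeps 39 − 35 = 4, so Player A's payoff is 4 + 87.73 = 91.73.

91.73 hours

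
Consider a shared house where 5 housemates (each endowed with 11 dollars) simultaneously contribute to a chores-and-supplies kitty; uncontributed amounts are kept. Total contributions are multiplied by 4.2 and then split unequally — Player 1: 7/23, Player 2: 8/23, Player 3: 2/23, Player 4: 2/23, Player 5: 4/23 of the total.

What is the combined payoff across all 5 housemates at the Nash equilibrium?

A player with share s gets back 4.2·s per unit contributed, so full contribution is dominant for anyone with s > 1/4.2 = 0.2381 and zero contribution is dominant for anyone below.
Player 1 and Player 2 clear that bar, contributing 11 each; the remaining 3 contribute 0. Total contributed: 22.
The chores-and-supplies kitty pays out 4.2 × 22 = 92.40 in total (split across the unequal shares, but the aggregate is all that matters for the group sum).
The 3 free-riders keep 11 each, adding 33. Group total = 33 + 92.40 = 125.40.

125.40 dollars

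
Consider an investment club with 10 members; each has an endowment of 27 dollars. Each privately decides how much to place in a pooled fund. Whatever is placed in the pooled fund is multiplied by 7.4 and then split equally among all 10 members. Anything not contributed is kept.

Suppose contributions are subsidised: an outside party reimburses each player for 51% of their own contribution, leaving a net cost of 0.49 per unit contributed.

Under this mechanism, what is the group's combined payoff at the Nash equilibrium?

With the mechanism, a contributed unit returns (7.4/10) / 0.49 = 1.5102 per unit of net cost to the contributor — now above 1 — so contributing fully is weakly dominant for every player.
At the Nash equilibrium everyone contributes 27. Group total payoff = 10 × (27 × 0.51 + 7.4 × 27) = 2135.70.

2135.70 dollars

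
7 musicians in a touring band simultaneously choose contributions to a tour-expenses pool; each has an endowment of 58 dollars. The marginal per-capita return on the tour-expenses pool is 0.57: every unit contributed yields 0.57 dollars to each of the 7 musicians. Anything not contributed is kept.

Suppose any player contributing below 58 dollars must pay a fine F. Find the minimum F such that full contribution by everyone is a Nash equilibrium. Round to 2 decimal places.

24.94 dollars

Given the others contribute fully, the best deviation is to contribute 0 (any partial contribution still incurs the fine and gives up units whose private return 0.57 is below 1).
Deviating from 58 to 0 saves 58 dollars but forfeits the deviator's share of the drop in the tour-expenses pool: 0.57 × 58 = 33.06.
So the deviation gain is 58 − 33.06 = 24.94, and the fine must be at least 24.94 dollars to wipe it out.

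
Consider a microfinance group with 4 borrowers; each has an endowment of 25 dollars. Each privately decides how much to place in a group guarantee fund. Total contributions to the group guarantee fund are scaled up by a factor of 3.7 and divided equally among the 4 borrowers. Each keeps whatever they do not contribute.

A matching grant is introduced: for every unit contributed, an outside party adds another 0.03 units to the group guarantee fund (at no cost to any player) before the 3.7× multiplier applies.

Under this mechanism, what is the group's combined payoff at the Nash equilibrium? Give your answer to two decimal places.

The effective private return is 3.7 × 1.03 / 4 = 0.9528, which is still under 1, so the mechanism doesn't change anyone's dominant strategy: zero contribution.
Everyone keeps their endowment and the group total is 4 × 25 = 100.

100.00 dollars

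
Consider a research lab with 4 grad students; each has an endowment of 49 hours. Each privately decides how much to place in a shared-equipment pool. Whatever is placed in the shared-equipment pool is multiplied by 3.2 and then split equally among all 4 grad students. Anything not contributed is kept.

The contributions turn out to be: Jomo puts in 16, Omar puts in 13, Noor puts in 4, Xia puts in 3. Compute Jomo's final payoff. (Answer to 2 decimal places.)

Total contributed: 16 + 13 + 4 + 3 = 36.
Each receives 3.2 × 36 / 4 = 28.80 from the shared-equipment pool.
Jomo keeps 49 − 16 = 33, so Jomo's payoff is 33 + 28.80 = 61.80.

61.80 hours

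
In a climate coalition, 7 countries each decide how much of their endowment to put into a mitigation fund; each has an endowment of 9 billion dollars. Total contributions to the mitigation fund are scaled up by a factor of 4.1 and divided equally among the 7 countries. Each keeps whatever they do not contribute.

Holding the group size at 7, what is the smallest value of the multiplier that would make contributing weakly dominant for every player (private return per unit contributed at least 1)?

7

A contributed unit returns (multiplier)/7 to its contributor.
This reaches 1 exactly when the multiplier is 7.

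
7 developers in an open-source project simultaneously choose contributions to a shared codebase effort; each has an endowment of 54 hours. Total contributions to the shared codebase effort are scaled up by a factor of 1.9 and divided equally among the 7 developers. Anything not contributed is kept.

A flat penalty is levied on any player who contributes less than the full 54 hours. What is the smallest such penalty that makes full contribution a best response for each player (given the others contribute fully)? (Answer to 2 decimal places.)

39.34 hours

Given the others contribute fully, the best deviation is to contribute 0 (any partial contribution still incurs the fine and gives up units whose private return 0.2714 is below 1).
Deviating from 54 to 0 saves 54 hours but forfeits the deviator's share of the drop in the shared codebase effort: 1.9/7 × 54 = 14.66.
So the deviation gain is 54 − 14.66 = 39.34, and the fine must be at least 39.34 hours to wipe it out.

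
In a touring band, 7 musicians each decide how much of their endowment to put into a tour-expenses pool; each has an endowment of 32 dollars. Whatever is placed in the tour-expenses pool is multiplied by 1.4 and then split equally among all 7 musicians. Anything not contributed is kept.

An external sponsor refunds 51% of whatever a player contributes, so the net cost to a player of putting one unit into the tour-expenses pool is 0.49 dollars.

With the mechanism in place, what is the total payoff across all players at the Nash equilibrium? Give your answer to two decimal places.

224.00 dollars

With the mechanism, a contributed unit returns (1.4/7) / 0.49 = 0.4082 per unit of net cost — still below 1 — so contributing 0 remains dominant for every player.
At the Nash equilibrium no one contributes; group total payoff = 7 × 32 = 224.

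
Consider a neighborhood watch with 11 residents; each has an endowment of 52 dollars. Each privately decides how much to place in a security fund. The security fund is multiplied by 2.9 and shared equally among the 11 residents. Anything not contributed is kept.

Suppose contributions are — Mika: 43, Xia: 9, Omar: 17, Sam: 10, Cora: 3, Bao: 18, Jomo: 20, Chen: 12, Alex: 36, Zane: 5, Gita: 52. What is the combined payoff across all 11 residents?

999.50 dollars

Total contributed: 43 + 9 + 17 + 10 + 3 + 18 + 20 + 12 + 36 + 5 + 52 = 225; total kept: 11 × 52 − 225 = 347.
The security fund pays out 2.9 × 225 = 652.50 in aggregate.
Group total = 347 + 652.50 = 999.50.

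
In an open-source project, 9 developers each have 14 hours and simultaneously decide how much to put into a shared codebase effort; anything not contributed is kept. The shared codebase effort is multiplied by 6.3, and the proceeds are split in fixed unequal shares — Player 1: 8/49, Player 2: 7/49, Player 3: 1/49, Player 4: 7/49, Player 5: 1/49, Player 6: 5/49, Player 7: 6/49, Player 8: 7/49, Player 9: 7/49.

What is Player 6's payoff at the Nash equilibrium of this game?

A player with share s gets back 6.3·s per unit contributed, so full contribution is dominant for anyone with s > 1/6.3 = 0.1587 and zero contribution is dominant for anyone below.
Player 1 alone (share 8/49) is above the threshold, contributing 14; the remaining 8 contribute 0. Total contributed: 14.
Player 6 keeps 14 and receives 6.3 × 14 × 5/49 = 9.00 from the shared codebase effort, for a payoff of 23.00.

23.00 hours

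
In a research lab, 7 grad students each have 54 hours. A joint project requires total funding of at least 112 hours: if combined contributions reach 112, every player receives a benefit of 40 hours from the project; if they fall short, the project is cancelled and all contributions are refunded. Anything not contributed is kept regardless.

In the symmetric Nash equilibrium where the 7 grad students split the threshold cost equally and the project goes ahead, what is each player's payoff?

78 hours

Equal share of the threshold: 112/7 = 16.
At this profile no one gains by cutting their contribution: any cut drops the total below 112, the project is cancelled, contributions are refunded, and the deviator ends with 54, which is less than 54 − 16 + 40 = 78. Contributing more than 16 just wastes the excess. So contributing exactly 16 is a best response.
Each player's payoff: 54 − 16 + 40 = 78.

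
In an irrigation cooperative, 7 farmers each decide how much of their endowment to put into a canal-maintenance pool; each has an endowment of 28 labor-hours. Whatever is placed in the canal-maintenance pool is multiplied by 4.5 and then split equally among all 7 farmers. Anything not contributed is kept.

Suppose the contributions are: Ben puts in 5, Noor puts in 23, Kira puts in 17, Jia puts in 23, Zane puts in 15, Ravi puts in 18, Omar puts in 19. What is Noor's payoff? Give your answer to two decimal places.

Total contributed: 5 + 23 + 17 + 23 + 15 + 18 + 19 = 120.
Each receives 4.5 × 120 / 7 = 77.14 from the canal-maintenance pool.
Noor keeps 28 − 23 = 5, so Noor's payoff is 5 + 77.14 = 82.14.

82.14 labor-hours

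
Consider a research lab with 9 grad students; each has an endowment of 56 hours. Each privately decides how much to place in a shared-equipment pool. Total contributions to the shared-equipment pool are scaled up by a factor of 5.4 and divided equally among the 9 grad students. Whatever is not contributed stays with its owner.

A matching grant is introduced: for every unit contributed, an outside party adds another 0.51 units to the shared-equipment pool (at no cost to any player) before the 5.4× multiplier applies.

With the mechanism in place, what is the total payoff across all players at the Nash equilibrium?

504.00 hours

The effective private return is 5.4 × 1.51 / 9 = 0.9060, which is still under 1, so the mechanism doesn't change anyone's dominant strategy: zero contribution.
Everyone keeps their endowment and the group total is 9 × 56 = 504.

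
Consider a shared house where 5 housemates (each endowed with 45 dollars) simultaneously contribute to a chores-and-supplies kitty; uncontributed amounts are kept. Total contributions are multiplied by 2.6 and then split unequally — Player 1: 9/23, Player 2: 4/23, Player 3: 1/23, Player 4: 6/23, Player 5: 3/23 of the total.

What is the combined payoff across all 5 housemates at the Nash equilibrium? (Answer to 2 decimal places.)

297.00 dollars

Each unit j contributes comes back to j as 2.6 × (j's share), so j prefers to contribute only if that share exceeds 1/2.6 = 0.3846; otherwise keeping the unit dominates.
Only Player 1 (9/23) clears that bar, contributing 45; the remaining 4 contribute 0. Total contributed: 45.
The chores-and-supplies kitty pays out 2.6 × 45 = 117.00 in total (split across the unequal shares, but the aggregate is all that matters for the group sum).
The 4 free-riders keep 45 each, adding 180. Group total = 180 + 117.00 = 297.00.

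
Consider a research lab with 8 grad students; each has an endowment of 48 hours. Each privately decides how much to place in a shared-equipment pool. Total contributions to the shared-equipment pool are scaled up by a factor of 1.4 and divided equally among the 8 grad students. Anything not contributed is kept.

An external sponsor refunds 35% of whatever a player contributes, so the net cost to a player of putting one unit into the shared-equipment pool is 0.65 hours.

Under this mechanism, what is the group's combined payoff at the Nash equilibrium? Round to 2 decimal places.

384.00 hours

The effective private return is (1.4/8) / 0.65 = 0.2692, which is still under 1, so the mechanism doesn't change anyone's dominant strategy: zero contribution.
At the Nash equilibrium no one contributes; group total payoff = 8 × 48 = 384.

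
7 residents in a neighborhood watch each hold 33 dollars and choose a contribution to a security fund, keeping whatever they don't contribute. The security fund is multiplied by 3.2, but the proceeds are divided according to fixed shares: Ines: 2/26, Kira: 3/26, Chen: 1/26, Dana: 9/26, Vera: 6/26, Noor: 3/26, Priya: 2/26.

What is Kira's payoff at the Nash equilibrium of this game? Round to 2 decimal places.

For player j, contributing a unit is worthwhile iff 3.2 × (j's share) ≥ 1, i.e. iff j's share is at least 0.3125.
Only Dana (9/26) clears that bar, contributing 33; the remaining 6 contribute 0. Total contributed: 33.
Kira keeps 33 and receives 3.2 × 33 × 3/26 = 12.18 from the security fund, for a payoff of 45.18.

45.18 dollars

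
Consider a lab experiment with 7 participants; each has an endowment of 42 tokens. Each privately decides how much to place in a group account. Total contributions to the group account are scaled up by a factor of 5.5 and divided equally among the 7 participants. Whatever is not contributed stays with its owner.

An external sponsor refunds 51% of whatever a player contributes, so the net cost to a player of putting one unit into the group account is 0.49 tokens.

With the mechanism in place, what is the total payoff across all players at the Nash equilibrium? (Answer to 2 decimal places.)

Under the mechanism each unit contributed yields (5.5/7) / 0.49 = 1.6035 back to its contributor per unit of net cost, which exceeds 1, making full contribution the dominant choice for everyone.
At the Nash equilibrium everyone contributes 42. Group total payoff = 7 × (42 × 0.51 + 5.5 × 42) = 1766.94.

1766.94 tokens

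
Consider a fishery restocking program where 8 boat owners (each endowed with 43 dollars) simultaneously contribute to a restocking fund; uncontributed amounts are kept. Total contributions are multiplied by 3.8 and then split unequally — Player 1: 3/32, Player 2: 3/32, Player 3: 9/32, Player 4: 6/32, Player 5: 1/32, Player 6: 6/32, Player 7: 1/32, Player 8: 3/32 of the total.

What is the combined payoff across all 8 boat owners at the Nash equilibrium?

464.40 dollars

A player with share s gets back 3.8·s per unit contributed, so full contribution is dominant for anyone with s > 1/3.8 = 0.2632 and zero contribution is dominant for anyone below.
Player 3 alone (share 9/32) is above the threshold, contributing 43; the remaining 7 contribute 0. Total contributed: 43.
The restocking fund pays out 3.8 × 43 = 163.40 in total (split across the unequal shares, but the aggregate is all that matters for the group sum).
The 7 free-riders keep 43 each, adding 301. Group total = 301 + 163.40 = 464.40.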